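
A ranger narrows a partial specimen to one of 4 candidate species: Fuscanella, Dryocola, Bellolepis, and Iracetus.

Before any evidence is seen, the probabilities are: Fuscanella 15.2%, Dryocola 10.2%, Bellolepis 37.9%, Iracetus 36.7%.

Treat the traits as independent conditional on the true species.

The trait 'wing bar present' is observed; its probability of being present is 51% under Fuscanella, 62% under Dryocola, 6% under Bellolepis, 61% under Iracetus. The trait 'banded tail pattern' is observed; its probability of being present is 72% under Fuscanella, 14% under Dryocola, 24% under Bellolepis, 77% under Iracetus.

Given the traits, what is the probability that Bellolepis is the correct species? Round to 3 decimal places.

0.023

Multiply each prior by the joint likelihood of the trait pattern:
  Fuscanella: 0.152 × 0.51 × 0.72 = 0.055814
  Dryocola: 0.102 × 0.62 × 0.14 = 0.0088536
  Bellolepis: 0.379 × 0.06 × 0.24 = 0.0054576
  Iracetus: 0.367 × 0.61 × 0.77 = 0.17238
Marginal likelihood of the evidence = 0.24251.
P(Bellolepis | evidence) = 0.0054576 / 0.24251 ≈ 0.023.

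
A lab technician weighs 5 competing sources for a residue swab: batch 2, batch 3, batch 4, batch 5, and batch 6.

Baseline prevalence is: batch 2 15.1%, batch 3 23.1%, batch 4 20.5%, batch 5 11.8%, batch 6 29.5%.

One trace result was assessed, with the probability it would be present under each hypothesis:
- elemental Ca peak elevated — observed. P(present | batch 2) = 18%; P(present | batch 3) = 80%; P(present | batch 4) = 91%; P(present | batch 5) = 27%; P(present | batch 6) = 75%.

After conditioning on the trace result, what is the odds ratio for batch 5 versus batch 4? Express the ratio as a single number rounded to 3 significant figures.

Posterior odds equal prior odds times the likelihood ratio; only the two competing hypotheses matter.
  batch 5: 0.118 × 0.27 = 0.03186
  batch 4: 0.205 × 0.91 = 0.18655
Posterior odds = 0.03186 / 0.18655 ≈ 0.171.

0.171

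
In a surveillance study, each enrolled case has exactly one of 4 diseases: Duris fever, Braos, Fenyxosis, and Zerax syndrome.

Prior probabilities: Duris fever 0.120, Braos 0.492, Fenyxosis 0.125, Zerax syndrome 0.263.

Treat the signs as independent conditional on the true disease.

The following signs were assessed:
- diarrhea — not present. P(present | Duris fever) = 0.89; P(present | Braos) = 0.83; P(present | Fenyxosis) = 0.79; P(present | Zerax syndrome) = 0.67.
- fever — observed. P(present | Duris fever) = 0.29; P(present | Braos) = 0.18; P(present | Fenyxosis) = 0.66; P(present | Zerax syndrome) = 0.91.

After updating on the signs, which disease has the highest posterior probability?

Zerax syndrome

By Bayes' rule with conditional independence, the unnormalized weight for each hypothesis is prior × ∏ likelihoods (using 1 − P(present | H) for each absent sign):
  Duris fever: 0.120 × (1 − 0.89) × 0.29 = 0.003828
  Braos: 0.492 × (1 − 0.83) × 0.18 = 0.015055
  Fenyxosis: 0.125 × (1 − 0.79) × 0.66 = 0.017325
  Zerax syndrome: 0.263 × (1 − 0.67) × 0.91 = 0.078979
Marginal likelihood of the evidence = 0.11519.
P(Duris fever | evidence) ≈ 0.003828 / 0.11519 ≈ 0.033
P(Braos | evidence) ≈ 0.015055 / 0.11519 ≈ 0.131
P(Fenyxosis | evidence) ≈ 0.017325 / 0.11519 ≈ 0.150
P(Zerax syndrome | evidence) ≈ 0.078979 / 0.11519 ≈ 0.686
The largest is 0.686, so Zerax syndrome is most probable.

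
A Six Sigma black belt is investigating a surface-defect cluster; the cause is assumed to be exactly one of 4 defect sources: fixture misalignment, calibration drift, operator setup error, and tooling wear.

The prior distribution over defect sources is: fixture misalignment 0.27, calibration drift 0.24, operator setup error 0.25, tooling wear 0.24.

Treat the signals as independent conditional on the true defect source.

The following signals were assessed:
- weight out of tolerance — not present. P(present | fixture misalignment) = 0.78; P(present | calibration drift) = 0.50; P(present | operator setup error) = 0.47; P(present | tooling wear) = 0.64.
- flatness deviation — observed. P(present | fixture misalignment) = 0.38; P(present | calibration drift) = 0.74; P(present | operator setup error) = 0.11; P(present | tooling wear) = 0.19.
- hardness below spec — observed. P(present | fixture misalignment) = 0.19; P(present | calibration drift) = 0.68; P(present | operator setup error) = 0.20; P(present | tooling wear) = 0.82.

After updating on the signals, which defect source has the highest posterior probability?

By Bayes' rule with conditional independence, the unnormalized weight for each hypothesis is prior × ∏ likelihoods (using 1 − P(present | H) for each absent signal):
  fixture misalignment: 0.27 × (1 − 0.78) × 0.38 × 0.19 = 0.0042887
  calibration drift: 0.24 × (1 − 0.50) × 0.74 × 0.68 = 0.060384
  operator setup error: 0.25 × (1 − 0.47) × 0.11 × 0.20 = 0.002915
  tooling wear: 0.24 × (1 − 0.64) × 0.19 × 0.82 = 0.013461
Normalizing constant Z = 0.0042887 + 0.060384 + 0.002915 + 0.013461 = 0.081049.
P(fixture misalignment | evidence) ≈ 0.0042887 / 0.081049 ≈ 0.053
P(calibration drift | evidence) ≈ 0.060384 / 0.081049 ≈ 0.745
P(operator setup error | evidence) ≈ 0.002915 / 0.081049 ≈ 0.036
P(tooling wear | evidence) ≈ 0.013461 / 0.081049 ≈ 0.166
The largest is 0.745, so calibration drift is most probable.

calibration drift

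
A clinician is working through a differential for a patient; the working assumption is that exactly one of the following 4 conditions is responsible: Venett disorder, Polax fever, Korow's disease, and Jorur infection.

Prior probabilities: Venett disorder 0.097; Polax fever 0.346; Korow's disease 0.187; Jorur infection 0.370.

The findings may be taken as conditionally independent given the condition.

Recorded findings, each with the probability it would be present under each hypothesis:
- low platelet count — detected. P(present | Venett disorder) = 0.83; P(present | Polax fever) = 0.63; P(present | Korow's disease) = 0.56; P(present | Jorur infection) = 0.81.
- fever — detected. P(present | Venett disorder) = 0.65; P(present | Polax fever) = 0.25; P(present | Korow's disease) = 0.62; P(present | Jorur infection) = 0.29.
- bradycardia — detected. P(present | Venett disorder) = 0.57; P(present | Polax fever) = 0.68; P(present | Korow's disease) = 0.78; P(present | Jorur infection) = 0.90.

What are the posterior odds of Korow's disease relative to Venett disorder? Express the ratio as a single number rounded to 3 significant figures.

1.70

Unnormalized posterior weight (prior times the finding likelihoods) for each of the two hypotheses:
  Korow's disease: 0.187 × 0.56 × 0.62 × 0.78 = 0.050643
  Venett disorder: 0.097 × 0.83 × 0.65 × 0.57 = 0.029829
Posterior odds = 0.050643 / 0.029829 ≈ 1.70.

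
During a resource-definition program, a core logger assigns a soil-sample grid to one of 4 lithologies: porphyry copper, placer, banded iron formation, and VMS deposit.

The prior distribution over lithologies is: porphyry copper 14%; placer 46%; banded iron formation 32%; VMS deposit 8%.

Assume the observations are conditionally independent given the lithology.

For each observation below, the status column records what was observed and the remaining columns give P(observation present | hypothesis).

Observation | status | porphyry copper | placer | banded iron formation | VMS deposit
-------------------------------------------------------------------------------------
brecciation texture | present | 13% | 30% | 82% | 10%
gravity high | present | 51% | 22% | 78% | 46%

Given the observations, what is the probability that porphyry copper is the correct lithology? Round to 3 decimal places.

0.037

Multiply each prior by the joint likelihood of the evidence pattern:
  porphyry copper: 0.14 × 0.13 × 0.51 = 0.009282
  placer: 0.46 × 0.30 × 0.22 = 0.03036
  banded iron formation: 0.32 × 0.82 × 0.78 = 0.20467
  VMS deposit: 0.08 × 0.10 × 0.46 = 0.00368
Normalizing constant Z = 0.009282 + 0.03036 + 0.20467 + 0.00368 = 0.24799.
P(porphyry copper | evidence) = 0.009282 / 0.24799 ≈ 0.037.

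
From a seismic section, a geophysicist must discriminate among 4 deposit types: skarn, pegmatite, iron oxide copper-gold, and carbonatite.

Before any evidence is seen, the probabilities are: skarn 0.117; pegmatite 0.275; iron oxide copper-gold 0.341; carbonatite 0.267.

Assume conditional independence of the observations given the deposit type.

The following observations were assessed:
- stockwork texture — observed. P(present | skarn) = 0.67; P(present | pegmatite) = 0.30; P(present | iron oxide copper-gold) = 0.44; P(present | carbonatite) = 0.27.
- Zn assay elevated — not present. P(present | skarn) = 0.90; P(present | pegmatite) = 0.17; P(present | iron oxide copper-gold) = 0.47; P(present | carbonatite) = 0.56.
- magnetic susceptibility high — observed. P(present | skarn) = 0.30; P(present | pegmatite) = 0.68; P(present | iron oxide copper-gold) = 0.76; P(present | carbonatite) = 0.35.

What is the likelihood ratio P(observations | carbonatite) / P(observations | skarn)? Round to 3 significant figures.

2.07

The Bayes factor is the ratio of the joint likelihoods of the evidence pattern under the two hypotheses (using 1 − P(present | H) for each absent observation).
  carbonatite: 0.27 × (1 − 0.56) × 0.35 = 0.04158
  skarn: 0.67 × (1 − 0.90) × 0.30 = 0.0201
Bayes factor = 0.04158 / 0.0201 ≈ 2.07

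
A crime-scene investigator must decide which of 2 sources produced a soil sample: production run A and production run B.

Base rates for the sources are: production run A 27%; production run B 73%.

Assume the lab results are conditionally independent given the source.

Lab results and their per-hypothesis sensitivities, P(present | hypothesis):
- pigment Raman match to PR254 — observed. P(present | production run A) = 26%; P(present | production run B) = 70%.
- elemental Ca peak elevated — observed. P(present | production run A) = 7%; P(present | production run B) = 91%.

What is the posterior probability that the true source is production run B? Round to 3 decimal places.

By Bayes' rule with conditional independence, the unnormalized weight for each hypothesis is prior × ∏ likelihoods:
  production run A: 0.27 × 0.26 × 0.07 = 0.004914
  production run B: 0.73 × 0.70 × 0.91 = 0.46501
Normalizing constant Z = 0.004914 + 0.46501 = 0.46992.
P(production run B | evidence) = 0.46501 / 0.46992 ≈ 0.990.

0.990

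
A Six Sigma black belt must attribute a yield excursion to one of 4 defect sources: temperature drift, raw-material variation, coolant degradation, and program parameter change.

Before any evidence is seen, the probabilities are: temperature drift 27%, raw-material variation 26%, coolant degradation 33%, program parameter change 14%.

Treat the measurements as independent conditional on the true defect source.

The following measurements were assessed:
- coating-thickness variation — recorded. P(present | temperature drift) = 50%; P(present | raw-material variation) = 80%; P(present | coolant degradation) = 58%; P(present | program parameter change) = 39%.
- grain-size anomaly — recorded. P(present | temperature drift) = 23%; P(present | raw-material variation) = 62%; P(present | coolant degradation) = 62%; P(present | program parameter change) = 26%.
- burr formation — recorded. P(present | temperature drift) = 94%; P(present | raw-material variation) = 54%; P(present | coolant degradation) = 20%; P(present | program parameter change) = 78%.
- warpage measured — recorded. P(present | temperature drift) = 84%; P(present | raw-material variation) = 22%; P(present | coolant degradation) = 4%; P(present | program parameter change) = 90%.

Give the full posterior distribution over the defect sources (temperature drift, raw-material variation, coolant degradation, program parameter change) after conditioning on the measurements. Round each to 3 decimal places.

0.483, 0.302, 0.019, 0.196

Multiply each prior by the joint likelihood of the measurement pattern:
  temperature drift: 0.27 × 0.50 × 0.23 × 0.94 × 0.84 = 0.024517
  raw-material variation: 0.26 × 0.80 × 0.62 × 0.54 × 0.22 = 0.01532
  coolant degradation: 0.33 × 0.58 × 0.62 × 0.20 × 0.04 = 0.00094934
  program parameter change: 0.14 × 0.39 × 0.26 × 0.78 × 0.90 = 0.0099656
Marginal likelihood of the evidence = 0.050752.
P(temperature drift | evidence) = 0.024517 / 0.050752 ≈ 0.483
P(raw-material variation | evidence) = 0.01532 / 0.050752 ≈ 0.302
P(coolant degradation | evidence) = 0.00094934 / 0.050752 ≈ 0.019
P(program parameter change | evidence) = 0.0099656 / 0.050752 ≈ 0.196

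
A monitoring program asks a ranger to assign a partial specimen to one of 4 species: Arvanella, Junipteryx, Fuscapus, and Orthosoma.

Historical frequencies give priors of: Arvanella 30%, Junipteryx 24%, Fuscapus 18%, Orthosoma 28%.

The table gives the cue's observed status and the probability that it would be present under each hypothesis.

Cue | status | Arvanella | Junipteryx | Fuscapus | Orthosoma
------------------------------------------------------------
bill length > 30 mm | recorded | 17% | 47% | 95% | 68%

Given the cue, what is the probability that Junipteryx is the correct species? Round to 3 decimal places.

0.215

By Bayes' rule, the unnormalized weight for each hypothesis is prior × likelihood:
  Arvanella: 0.30 × 0.17 = 0.051
  Junipteryx: 0.24 × 0.47 = 0.1128
  Fuscapus: 0.18 × 0.95 = 0.171
  Orthosoma: 0.28 × 0.68 = 0.1904
Marginal likelihood of the evidence = 0.5252.
P(Junipteryx | evidence) = 0.1128 / 0.5252 ≈ 0.215.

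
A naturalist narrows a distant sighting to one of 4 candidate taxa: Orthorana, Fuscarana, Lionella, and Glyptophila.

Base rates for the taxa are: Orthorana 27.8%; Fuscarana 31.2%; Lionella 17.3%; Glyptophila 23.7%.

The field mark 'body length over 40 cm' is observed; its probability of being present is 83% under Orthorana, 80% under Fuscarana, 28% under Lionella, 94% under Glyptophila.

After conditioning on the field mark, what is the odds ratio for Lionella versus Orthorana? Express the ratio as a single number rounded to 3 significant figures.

Posterior odds equal prior odds times the likelihood ratio; only the two competing hypotheses matter.
  Lionella: 0.173 × 0.28 = 0.04844
  Orthorana: 0.278 × 0.83 = 0.23074
Posterior odds = 0.04844 / 0.23074 ≈ 0.210.

0.210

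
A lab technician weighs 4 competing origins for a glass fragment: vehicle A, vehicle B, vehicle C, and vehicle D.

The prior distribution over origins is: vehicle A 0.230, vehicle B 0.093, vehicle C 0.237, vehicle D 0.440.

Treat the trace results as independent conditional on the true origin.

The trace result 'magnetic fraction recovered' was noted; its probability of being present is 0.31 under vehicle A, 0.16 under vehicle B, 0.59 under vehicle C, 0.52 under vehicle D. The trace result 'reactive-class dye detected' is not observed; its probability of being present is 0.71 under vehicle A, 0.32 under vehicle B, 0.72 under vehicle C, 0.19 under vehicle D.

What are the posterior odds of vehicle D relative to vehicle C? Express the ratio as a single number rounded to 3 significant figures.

4.73

The normalizing constant cancels in an odds ratio, so compute prior × likelihood for the two hypotheses only (using 1 − P(present | H) for each absent trace result):
  vehicle D: 0.440 × 0.52 × (1 − 0.19) = 0.18533
  vehicle C: 0.237 × 0.59 × (1 − 0.72) = 0.039152
Posterior odds = 0.18533 / 0.039152 ≈ 4.73.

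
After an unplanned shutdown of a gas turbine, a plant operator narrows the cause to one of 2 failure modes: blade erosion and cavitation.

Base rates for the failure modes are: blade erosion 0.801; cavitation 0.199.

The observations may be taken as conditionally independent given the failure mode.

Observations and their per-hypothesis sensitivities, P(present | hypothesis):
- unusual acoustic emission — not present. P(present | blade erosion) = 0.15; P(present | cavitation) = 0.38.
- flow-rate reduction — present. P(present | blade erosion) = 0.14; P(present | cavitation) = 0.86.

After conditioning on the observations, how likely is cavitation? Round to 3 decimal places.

By Bayes' rule with conditional independence, the unnormalized weight for each hypothesis is prior × ∏ likelihoods (using 1 − P(present | H) for each absent observation):
  blade erosion: 0.801 × (1 − 0.15) × 0.14 = 0.095319
  cavitation: 0.199 × (1 − 0.38) × 0.86 = 0.10611
Marginal likelihood of the evidence = 0.20143.
P(cavitation | evidence) = 0.10611 / 0.20143 ≈ 0.527.

0.527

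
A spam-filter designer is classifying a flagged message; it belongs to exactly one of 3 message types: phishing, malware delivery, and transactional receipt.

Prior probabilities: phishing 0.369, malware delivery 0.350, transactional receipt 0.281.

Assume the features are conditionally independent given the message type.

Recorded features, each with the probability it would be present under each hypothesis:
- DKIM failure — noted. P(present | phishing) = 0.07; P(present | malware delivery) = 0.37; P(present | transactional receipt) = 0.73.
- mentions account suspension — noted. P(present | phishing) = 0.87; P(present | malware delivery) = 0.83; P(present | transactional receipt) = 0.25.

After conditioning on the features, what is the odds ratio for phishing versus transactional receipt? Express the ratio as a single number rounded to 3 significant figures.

0.438

Unnormalized posterior weight (prior times the feature likelihoods) for each of the two hypotheses:
  phishing: 0.369 × 0.07 × 0.87 = 0.022472
  transactional receipt: 0.281 × 0.73 × 0.25 = 0.051283
Posterior odds = 0.022472 / 0.051283 ≈ 0.438.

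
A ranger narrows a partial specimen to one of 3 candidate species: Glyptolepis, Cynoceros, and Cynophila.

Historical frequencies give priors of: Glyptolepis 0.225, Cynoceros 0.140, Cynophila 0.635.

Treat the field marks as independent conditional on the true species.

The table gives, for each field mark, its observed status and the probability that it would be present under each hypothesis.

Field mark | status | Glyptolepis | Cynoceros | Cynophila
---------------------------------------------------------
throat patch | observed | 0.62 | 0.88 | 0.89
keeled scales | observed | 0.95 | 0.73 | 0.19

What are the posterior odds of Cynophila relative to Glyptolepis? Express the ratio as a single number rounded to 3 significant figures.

The normalizing constant cancels in an odds ratio, so compute prior × likelihood for the two hypotheses only:
  Cynophila: 0.635 × 0.89 × 0.19 = 0.10738
  Glyptolepis: 0.225 × 0.62 × 0.95 = 0.13253
Posterior odds = 0.10738 / 0.13253 ≈ 0.810.

0.810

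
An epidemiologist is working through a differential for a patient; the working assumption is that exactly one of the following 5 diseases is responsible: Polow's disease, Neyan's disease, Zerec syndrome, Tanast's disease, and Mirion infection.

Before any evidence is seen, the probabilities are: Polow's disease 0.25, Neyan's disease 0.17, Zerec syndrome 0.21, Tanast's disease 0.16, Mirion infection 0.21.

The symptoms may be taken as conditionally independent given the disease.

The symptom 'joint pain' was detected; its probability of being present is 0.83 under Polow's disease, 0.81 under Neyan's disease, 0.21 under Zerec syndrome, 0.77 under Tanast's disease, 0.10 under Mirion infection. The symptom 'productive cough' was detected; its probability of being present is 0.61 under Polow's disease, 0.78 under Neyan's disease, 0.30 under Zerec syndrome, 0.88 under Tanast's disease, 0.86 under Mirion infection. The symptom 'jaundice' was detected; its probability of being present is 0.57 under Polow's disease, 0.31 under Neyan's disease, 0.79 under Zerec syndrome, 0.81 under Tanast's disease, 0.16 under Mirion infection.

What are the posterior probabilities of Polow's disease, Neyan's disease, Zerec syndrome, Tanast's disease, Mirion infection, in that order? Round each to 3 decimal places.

0.349, 0.161, 0.051, 0.425, 0.014

Multiply each prior by the joint likelihood of the symptom pattern:
  Polow's disease: 0.25 × 0.83 × 0.61 × 0.57 = 0.072148
  Neyan's disease: 0.17 × 0.81 × 0.78 × 0.31 = 0.033296
  Zerec syndrome: 0.21 × 0.21 × 0.30 × 0.79 = 0.010452
  Tanast's disease: 0.16 × 0.77 × 0.88 × 0.81 = 0.087817
  Mirion infection: 0.21 × 0.10 × 0.86 × 0.16 = 0.0028896
Normalizing constant Z = 0.072148 + 0.033296 + 0.010452 + 0.087817 + 0.0028896 = 0.2066.
P(Polow's disease | evidence) = 0.072148 / 0.2066 ≈ 0.349
P(Neyan's disease | evidence) = 0.033296 / 0.2066 ≈ 0.161
P(Zerec syndrome | evidence) = 0.010452 / 0.2066 ≈ 0.051
P(Tanast's disease | evidence) = 0.087817 / 0.2066 ≈ 0.425
P(Mirion infection | evidence) = 0.0028896 / 0.2066 ≈ 0.014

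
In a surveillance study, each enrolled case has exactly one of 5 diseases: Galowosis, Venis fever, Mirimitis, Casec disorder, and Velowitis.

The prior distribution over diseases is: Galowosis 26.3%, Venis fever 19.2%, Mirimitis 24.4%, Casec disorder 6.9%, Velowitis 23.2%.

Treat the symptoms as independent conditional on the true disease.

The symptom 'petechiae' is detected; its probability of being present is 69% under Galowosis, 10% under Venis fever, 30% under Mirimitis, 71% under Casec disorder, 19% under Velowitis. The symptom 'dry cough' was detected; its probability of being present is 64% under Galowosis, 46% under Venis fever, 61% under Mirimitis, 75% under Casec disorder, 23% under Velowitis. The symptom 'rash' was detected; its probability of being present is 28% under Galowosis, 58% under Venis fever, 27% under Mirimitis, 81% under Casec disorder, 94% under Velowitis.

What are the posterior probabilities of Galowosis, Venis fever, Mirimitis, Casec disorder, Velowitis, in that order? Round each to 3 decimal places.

For each hypothesis, the unnormalized posterior weight is prior × product of the symptom likelihoods:
  Galowosis: 0.263 × 0.69 × 0.64 × 0.28 = 0.032519
  Venis fever: 0.192 × 0.10 × 0.46 × 0.58 = 0.0051226
  Mirimitis: 0.244 × 0.30 × 0.61 × 0.27 = 0.012056
  Casec disorder: 0.069 × 0.71 × 0.75 × 0.81 = 0.029761
  Velowitis: 0.232 × 0.19 × 0.23 × 0.94 = 0.0095301
Normalizing constant Z = 0.032519 + 0.0051226 + 0.012056 + 0.029761 + 0.0095301 = 0.08899.
P(Galowosis | evidence) = 0.032519 / 0.08899 ≈ 0.365
P(Venis fever | evidence) = 0.0051226 / 0.08899 ≈ 0.058
P(Mirimitis | evidence) = 0.012056 / 0.08899 ≈ 0.135
P(Casec disorder | evidence) = 0.029761 / 0.08899 ≈ 0.334
P(Velowitis | evidence) = 0.0095301 / 0.08899 ≈ 0.107

0.365, 0.058, 0.135, 0.334, 0.107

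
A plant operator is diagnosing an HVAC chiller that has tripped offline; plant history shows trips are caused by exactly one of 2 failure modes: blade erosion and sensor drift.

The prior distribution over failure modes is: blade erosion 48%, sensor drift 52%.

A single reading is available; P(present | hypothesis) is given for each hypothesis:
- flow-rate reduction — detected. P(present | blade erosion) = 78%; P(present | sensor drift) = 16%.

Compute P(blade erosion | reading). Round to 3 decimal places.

0.818

By Bayes' rule, the unnormalized weight for each hypothesis is prior × likelihood:
  blade erosion: 0.48 × 0.78 = 0.3744
  sensor drift: 0.52 × 0.16 = 0.0832
Normalizing constant Z = 0.3744 + 0.0832 = 0.4576.
P(blade erosion | evidence) = 0.3744 / 0.4576 ≈ 0.818.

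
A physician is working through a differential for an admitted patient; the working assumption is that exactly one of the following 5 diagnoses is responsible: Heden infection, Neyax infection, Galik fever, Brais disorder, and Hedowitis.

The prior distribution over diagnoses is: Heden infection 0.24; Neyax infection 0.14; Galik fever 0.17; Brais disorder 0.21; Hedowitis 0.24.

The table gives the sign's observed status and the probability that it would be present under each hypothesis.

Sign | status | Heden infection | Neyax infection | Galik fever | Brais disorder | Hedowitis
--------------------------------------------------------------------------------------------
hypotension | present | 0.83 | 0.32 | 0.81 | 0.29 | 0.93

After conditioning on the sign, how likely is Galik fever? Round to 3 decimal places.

0.207

By Bayes' rule, the unnormalized weight for each hypothesis is prior × likelihood:
  Heden infection: 0.24 × 0.83 = 0.1992
  Neyax infection: 0.14 × 0.32 = 0.0448
  Galik fever: 0.17 × 0.81 = 0.1377
  Brais disorder: 0.21 × 0.29 = 0.0609
  Hedowitis: 0.24 × 0.93 = 0.2232
The unnormalized weights sum to 0.6658.
P(Galik fever | evidence) = 0.1377 / 0.6658 ≈ 0.207.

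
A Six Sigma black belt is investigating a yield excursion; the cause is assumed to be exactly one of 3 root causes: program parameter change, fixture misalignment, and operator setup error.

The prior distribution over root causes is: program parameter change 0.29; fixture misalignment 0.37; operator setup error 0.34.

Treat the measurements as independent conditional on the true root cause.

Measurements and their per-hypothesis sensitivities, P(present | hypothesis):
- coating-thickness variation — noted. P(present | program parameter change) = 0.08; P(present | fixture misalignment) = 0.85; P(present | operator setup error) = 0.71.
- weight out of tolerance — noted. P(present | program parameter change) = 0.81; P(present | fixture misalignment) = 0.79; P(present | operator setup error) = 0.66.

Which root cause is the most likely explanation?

fixture misalignment

Multiply each prior by the joint likelihood of the measurement pattern:
  program parameter change: 0.29 × 0.08 × 0.81 = 0.018792
  fixture misalignment: 0.37 × 0.85 × 0.79 = 0.24846
  operator setup error: 0.34 × 0.71 × 0.66 = 0.15932
Normalizing constant Z = 0.018792 + 0.24846 + 0.15932 = 0.42657.
P(program parameter change | evidence) ≈ 0.018792 / 0.42657 ≈ 0.044
P(fixture misalignment | evidence) ≈ 0.24846 / 0.42657 ≈ 0.582
P(operator setup error | evidence) ≈ 0.15932 / 0.42657 ≈ 0.373
The largest is 0.582, so fixture misalignment is most probable.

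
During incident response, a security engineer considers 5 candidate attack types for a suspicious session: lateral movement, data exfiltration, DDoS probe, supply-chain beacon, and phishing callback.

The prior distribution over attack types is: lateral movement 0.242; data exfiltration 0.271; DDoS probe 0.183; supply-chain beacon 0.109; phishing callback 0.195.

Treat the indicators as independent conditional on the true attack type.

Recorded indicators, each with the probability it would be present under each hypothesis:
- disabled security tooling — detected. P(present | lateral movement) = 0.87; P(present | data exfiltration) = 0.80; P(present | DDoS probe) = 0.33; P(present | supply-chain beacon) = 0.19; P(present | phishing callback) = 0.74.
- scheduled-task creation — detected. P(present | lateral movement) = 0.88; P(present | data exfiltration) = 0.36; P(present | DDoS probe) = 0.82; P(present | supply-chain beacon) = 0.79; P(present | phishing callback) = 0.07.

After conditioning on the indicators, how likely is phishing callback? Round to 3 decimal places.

0.030

Multiply each prior by the joint likelihood of the indicator pattern:
  lateral movement: 0.242 × 0.87 × 0.88 = 0.18528
  data exfiltration: 0.271 × 0.80 × 0.36 = 0.078048
  DDoS probe: 0.183 × 0.33 × 0.82 = 0.04952
  supply-chain beacon: 0.109 × 0.19 × 0.79 = 0.016361
  phishing callback: 0.195 × 0.74 × 0.07 = 0.010101
Marginal likelihood of the evidence = 0.3393.
P(phishing callback | evidence) = 0.010101 / 0.3393 ≈ 0.030.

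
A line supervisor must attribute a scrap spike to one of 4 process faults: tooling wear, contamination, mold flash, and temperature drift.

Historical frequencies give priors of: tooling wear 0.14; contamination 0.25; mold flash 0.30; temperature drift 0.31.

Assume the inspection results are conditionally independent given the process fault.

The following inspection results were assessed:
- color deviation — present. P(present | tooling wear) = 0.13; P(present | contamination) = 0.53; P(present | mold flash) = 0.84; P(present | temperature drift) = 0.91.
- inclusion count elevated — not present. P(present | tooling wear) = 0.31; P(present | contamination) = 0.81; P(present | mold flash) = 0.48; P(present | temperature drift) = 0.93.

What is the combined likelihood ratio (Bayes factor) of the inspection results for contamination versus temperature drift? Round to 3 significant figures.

1.58

The Bayes factor is the ratio of the joint likelihoods of the inspection result pattern under the two hypotheses (using 1 − P(present | H) for each absent inspection result).
  contamination: 0.53 × (1 − 0.81) = 0.1007
  temperature drift: 0.91 × (1 − 0.93) = 0.0637
Bayes factor = 0.1007 / 0.0637 ≈ 1.58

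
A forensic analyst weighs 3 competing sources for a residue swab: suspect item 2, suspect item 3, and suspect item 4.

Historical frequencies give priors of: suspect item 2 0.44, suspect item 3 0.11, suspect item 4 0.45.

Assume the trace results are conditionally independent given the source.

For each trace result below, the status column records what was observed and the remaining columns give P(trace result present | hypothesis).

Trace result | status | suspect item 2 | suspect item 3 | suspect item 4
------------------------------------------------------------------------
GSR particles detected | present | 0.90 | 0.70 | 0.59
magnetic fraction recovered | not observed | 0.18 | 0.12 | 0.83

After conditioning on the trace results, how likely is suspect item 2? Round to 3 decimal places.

For each hypothesis, the unnormalized posterior weight is prior × product of the trace result likelihoods (using 1 − P(present | H) for each absent trace result):
  suspect item 2: 0.44 × 0.90 × (1 − 0.18) = 0.32472
  suspect item 3: 0.11 × 0.70 × (1 − 0.12) = 0.06776
  suspect item 4: 0.45 × 0.59 × (1 − 0.83) = 0.045135
Normalizing constant Z = 0.32472 + 0.06776 + 0.045135 = 0.43762.
P(suspect item 2 | evidence) = 0.32472 / 0.43762 ≈ 0.742.

0.742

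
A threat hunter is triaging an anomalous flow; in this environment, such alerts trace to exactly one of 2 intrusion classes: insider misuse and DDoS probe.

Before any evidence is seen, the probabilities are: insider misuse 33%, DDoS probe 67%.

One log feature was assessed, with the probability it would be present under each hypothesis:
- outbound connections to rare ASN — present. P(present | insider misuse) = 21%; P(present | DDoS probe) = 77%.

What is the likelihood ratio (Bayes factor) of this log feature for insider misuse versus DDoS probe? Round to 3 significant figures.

Likelihood of this log feature under each hypothesis:
  insider misuse: 0.21
  DDoS probe: 0.77
Bayes factor = 0.21 / 0.77 ≈ 0.273

0.273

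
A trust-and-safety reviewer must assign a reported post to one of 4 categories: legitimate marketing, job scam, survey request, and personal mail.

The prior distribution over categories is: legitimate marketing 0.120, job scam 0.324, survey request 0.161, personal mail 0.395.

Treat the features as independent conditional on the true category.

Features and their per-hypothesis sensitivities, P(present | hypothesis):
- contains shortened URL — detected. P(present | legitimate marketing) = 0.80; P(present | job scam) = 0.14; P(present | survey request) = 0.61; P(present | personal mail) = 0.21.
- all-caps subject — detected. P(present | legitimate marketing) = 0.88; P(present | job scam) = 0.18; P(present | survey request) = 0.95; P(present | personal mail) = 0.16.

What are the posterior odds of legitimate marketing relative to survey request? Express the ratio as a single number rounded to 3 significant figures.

The normalizing constant cancels in an odds ratio, so compute prior × likelihood for the two hypotheses only:
  legitimate marketing: 0.120 × 0.80 × 0.88 = 0.08448
  survey request: 0.161 × 0.61 × 0.95 = 0.0933
Odds(legitimate marketing : survey request) = 0.08448 / 0.0933 ≈ 0.905.

0.905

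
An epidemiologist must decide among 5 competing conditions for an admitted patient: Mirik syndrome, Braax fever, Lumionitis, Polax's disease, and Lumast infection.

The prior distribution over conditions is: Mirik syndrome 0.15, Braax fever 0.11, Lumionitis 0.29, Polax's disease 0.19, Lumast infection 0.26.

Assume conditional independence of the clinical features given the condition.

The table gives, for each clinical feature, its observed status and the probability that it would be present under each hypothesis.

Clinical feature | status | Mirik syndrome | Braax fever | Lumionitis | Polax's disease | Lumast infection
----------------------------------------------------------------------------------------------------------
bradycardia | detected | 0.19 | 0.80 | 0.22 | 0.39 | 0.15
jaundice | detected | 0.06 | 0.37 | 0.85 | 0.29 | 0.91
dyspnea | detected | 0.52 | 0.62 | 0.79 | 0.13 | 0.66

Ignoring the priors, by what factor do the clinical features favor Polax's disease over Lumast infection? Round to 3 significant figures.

Take the product of per-clinical feature likelihoods under each hypothesis, then divide.
  Polax's disease: 0.39 × 0.29 × 0.13 = 0.014703
  Lumast infection: 0.15 × 0.91 × 0.66 = 0.09009
Bayes factor = 0.014703 / 0.09009 ≈ 0.163

0.163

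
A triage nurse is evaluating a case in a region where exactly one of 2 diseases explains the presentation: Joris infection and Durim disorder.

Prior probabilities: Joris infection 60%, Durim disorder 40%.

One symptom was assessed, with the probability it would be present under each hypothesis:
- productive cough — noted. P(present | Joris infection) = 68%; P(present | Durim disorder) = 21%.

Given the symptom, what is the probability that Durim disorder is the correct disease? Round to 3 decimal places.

0.171

For each hypothesis, the unnormalized posterior weight is prior × likelihood:
  Joris infection: 0.60 × 0.68 = 0.408
  Durim disorder: 0.40 × 0.21 = 0.084
Marginal likelihood of the evidence = 0.492.
P(Durim disorder | evidence) = 0.084 / 0.492 ≈ 0.171.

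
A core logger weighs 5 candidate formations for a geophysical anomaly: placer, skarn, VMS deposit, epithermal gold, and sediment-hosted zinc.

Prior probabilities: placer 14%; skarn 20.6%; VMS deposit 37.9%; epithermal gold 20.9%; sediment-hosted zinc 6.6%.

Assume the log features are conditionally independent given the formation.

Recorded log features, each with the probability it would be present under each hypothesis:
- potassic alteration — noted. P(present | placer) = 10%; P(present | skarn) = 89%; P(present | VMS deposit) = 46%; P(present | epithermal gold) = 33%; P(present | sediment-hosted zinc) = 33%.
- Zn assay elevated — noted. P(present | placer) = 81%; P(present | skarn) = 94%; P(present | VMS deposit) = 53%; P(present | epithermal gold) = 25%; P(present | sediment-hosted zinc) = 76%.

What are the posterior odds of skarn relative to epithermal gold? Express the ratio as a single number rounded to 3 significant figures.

Posterior odds equal prior odds times the likelihood ratio; only the two competing hypotheses matter.
  skarn: 0.206 × 0.89 × 0.94 = 0.17234
  epithermal gold: 0.209 × 0.33 × 0.25 = 0.017243
Posterior odds = 0.17234 / 0.017243 ≈ 10.00.

10.00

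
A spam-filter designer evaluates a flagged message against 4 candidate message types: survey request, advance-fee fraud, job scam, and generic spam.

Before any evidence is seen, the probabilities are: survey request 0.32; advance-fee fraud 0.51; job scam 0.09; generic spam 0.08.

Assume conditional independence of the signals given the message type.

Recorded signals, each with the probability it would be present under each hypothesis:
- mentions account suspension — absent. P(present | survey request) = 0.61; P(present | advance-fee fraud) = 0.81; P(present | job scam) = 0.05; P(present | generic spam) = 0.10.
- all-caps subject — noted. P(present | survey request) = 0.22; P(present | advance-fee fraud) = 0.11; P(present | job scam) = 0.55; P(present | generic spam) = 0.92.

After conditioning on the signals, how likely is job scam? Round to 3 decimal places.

By Bayes' rule with conditional independence, the unnormalized weight for each hypothesis is prior × ∏ likelihoods (using 1 − P(present | H) for each absent signal):
  survey request: 0.32 × (1 − 0.61) × 0.22 = 0.027456
  advance-fee fraud: 0.51 × (1 − 0.81) × 0.11 = 0.010659
  job scam: 0.09 × (1 − 0.05) × 0.55 = 0.047025
  generic spam: 0.08 × (1 − 0.10) × 0.92 = 0.06624
Marginal likelihood of the evidence = 0.15138.
P(job scam | evidence) = 0.047025 / 0.15138 ≈ 0.311.

0.311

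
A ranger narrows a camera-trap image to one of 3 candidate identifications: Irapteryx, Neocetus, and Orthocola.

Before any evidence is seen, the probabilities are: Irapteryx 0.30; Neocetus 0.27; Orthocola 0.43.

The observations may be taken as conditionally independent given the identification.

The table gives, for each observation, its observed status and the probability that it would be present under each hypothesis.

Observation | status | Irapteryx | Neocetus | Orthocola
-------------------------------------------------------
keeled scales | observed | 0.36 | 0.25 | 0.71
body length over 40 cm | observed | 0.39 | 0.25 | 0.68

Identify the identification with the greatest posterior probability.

By Bayes' rule with conditional independence, the unnormalized weight for each hypothesis is prior × ∏ likelihoods:
  Irapteryx: 0.30 × 0.36 × 0.39 = 0.04212
  Neocetus: 0.27 × 0.25 × 0.25 = 0.016875
  Orthocola: 0.43 × 0.71 × 0.68 = 0.2076
Normalizing constant Z = 0.04212 + 0.016875 + 0.2076 = 0.2666.
P(Irapteryx | evidence) ≈ 0.04212 / 0.2666 ≈ 0.158
P(Neocetus | evidence) ≈ 0.016875 / 0.2666 ≈ 0.063
P(Orthocola | evidence) ≈ 0.2076 / 0.2666 ≈ 0.779
The largest is 0.779, so Orthocola is most probable.

Orthocola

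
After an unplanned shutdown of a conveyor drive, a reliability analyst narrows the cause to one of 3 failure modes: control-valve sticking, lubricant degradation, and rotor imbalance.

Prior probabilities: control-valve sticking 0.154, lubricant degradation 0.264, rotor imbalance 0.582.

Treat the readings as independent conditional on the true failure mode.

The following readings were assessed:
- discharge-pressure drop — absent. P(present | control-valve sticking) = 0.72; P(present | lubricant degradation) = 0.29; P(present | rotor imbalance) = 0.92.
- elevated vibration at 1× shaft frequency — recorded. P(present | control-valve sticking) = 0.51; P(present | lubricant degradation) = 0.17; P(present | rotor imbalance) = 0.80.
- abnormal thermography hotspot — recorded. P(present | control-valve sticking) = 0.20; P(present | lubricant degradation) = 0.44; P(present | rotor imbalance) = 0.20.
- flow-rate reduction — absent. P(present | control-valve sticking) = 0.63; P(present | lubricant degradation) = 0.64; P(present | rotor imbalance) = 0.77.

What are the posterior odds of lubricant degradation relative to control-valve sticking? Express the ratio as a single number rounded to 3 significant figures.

The normalizing constant cancels in an odds ratio, so compute prior × likelihood for the two hypotheses only (using 1 − P(present | H) for each absent reading):
  lubricant degradation: 0.264 × (1 − 0.29) × 0.17 × 0.44 × (1 − 0.64) = 0.0050474
  control-valve sticking: 0.154 × (1 − 0.72) × 0.51 × 0.20 × (1 − 0.63) = 0.0016273
Odds(lubricant degradation : control-valve sticking) = 0.0050474 / 0.0016273 ≈ 3.10.

3.10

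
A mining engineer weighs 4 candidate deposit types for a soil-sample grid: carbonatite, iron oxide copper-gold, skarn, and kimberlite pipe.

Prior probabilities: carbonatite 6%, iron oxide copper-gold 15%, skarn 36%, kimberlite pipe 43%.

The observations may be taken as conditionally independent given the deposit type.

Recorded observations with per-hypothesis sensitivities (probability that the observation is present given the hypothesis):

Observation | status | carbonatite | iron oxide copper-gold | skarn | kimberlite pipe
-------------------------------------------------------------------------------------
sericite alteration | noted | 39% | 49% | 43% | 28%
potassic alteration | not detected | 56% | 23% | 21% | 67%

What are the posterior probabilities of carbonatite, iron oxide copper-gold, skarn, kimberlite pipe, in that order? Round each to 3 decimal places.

0.045, 0.247, 0.534, 0.174

Multiply each prior by the joint likelihood of the evidence pattern (using 1 − P(present | H) for each absent observation):
  carbonatite: 0.06 × 0.39 × (1 − 0.56) = 0.010296
  iron oxide copper-gold: 0.15 × 0.49 × (1 − 0.23) = 0.056595
  skarn: 0.36 × 0.43 × (1 − 0.21) = 0.12229
  kimberlite pipe: 0.43 × 0.28 × (1 − 0.67) = 0.039732
Marginal likelihood of the evidence = 0.22891.
P(carbonatite | evidence) = 0.010296 / 0.22891 ≈ 0.045
P(iron oxide copper-gold | evidence) = 0.056595 / 0.22891 ≈ 0.247
P(skarn | evidence) = 0.12229 / 0.22891 ≈ 0.534
P(kimberlite pipe | evidence) = 0.039732 / 0.22891 ≈ 0.174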